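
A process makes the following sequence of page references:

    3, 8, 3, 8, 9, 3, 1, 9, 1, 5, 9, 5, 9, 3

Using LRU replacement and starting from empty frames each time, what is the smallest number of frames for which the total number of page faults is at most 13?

f=1: 14 faults
f=2: 9 faults
f=3: 6 faults
f=4: 5 faults
f=5: 5 faults
Smallest f with faults ≤ 13 is 2.

2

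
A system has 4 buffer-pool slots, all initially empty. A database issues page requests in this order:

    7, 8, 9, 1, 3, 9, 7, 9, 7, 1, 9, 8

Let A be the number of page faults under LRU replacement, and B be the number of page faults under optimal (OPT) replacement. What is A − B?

1

Under LRU: F F F F F . F . . . . F → 7 faults.
Under OPT: F F F F F . . . . . . F → 6 faults.
A − B = 7 − 6 = 1.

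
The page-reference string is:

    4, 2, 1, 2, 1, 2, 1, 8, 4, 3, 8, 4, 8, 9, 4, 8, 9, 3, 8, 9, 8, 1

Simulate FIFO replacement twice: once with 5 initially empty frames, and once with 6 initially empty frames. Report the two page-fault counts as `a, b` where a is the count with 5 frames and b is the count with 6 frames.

7, 6

5 frames: F F F . . . . F . F . . . F F . . . . . . . → 7 faults.
6 frames: F F F . . . . F . F . . . F . . . . . . . . → 6 faults.
6 < 7: adding a frame reduced faults, as is typical.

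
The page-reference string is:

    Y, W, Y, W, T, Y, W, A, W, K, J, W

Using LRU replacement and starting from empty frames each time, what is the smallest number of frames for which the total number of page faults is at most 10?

f=1: 12 faults
f=2: 9 faults
f=3: 6 faults
f=4: 6 faults
f=5: 6 faults
f=6: 6 faults
Smallest f with faults ≤ 10 is 2.

2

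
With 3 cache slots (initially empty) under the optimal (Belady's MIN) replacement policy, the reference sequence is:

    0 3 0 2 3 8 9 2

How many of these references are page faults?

5

0: miss, frames (0)
3: miss, frames (0 3)
0: hit
2: miss, frames (0 3 2)
3: hit
8: miss, evict 3, frames (0 2 8)
9: miss, evict 8, frames (0 2 9)
2: hit
Page faults: 5.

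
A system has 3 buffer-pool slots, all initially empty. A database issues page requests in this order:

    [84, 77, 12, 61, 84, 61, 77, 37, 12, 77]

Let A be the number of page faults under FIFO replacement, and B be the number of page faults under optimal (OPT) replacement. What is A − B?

2

Under FIFO: F F F F F . F F F . → 8 faults.
Under OPT: F F F F . . . F F . → 6 faults.
A − B = 8 − 6 = 2.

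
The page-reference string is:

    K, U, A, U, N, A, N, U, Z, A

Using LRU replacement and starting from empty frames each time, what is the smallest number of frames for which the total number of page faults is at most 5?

4

f=1: 10 faults
f=2: 8 faults
f=3: 6 faults
f=4: 5 faults
f=5: 5 faults
Smallest f with faults ≤ 5 is 4.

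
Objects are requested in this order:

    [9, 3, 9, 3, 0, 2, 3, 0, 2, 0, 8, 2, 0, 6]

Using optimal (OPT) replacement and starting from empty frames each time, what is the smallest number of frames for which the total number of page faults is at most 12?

f=1: 14 faults
f=2: 8 faults
f=3: 6 faults
f=4: 6 faults
f=5: 6 faults
f=6: 6 faults
Smallest f with faults ≤ 12 is 2.

2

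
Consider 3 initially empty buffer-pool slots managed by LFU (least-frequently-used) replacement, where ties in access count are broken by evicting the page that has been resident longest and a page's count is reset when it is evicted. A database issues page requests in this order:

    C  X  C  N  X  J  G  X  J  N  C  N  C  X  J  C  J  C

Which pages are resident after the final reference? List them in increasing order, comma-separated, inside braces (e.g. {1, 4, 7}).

C -> miss, frames (C)
X -> miss, frames (C X)
C -> hit
N -> miss, frames (C X N)
X -> hit
J -> miss, evict N, frames (C X J)
G -> miss, evict J, frames (C X G)
X -> hit
J -> miss, evict G, frames (C X J)
N -> miss, evict J, frames (C X N)
C -> hit
N -> hit
C -> hit
X -> hit
J -> miss, evict N, frames (C X J)
C -> hit
J -> hit
C -> hit

{C, J, X}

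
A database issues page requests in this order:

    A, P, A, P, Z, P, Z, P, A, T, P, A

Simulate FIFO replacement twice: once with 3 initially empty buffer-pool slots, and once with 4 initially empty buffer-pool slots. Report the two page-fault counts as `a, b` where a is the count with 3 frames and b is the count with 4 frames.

3 frames: F F . . F . . . . F . F → 5 faults.
4 frames: F F . . F . . . . F . . → 4 faults.
4 < 5: adding a frame reduced faults, as is typical.

5, 4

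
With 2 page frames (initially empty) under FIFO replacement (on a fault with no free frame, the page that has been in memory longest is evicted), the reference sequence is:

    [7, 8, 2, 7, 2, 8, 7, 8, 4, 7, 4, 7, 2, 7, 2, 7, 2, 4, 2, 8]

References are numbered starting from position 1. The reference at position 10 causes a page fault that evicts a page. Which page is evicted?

pos 1: 7 → fault, frames [7]
pos 2: 8 → fault, frames [7, 8]
pos 3: 2 → fault, evict 7, frames [8, 2]
pos 4: 7 → fault, evict 8, frames [2, 7]
pos 5: 2 → hit
pos 6: 8 → fault, evict 2, frames [7, 8]
pos 7: 7 → hit
pos 8: 8 → hit
pos 9: 4 → fault, evict 7, frames [8, 4]
pos 10: 7 → fault, evict 8, frames [4, 7]
At position 10, page 8 is evicted.

8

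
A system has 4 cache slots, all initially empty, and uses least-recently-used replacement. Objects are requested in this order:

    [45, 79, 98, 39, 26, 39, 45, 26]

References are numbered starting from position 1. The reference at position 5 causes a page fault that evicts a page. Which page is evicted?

45

pos 1: 45 -> miss, frames {45}
pos 2: 79 -> miss, frames {45,79}
pos 3: 98 -> miss, frames {45,79,98}
pos 4: 39 -> miss, frames {45,79,98,39}
pos 5: 26 -> miss, evict 45, frames {79,98,39,26}
At position 5, page 45 is evicted.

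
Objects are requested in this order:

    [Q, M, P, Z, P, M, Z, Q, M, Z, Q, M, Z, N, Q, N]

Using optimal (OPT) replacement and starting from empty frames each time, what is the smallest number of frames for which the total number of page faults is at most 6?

f=1: 16 faults
f=2: 10 faults
f=3: 6 faults
f=4: 5 faults
f=5: 5 faults
Smallest f with faults ≤ 6 is 3.

3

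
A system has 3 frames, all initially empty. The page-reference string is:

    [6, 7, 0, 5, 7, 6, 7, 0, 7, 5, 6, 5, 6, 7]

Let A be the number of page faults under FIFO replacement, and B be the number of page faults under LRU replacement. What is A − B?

2

Under FIFO: F F F F . F F F . F F . . F → 10 faults.
Under LRU: F F F F . F . F . F F . . . → 8 faults.
A − B = 10 − 8 = 2.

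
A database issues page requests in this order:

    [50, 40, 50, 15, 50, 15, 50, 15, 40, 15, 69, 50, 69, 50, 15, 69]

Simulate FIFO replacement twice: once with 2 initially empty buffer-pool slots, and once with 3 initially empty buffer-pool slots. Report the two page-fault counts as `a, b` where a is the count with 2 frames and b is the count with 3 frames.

10, 5

2 frames: F F . F F . . . F F F F . . F F → 10 faults.
3 frames: F F . F . . . . . . F F . . . . → 5 faults.
5 < 10: adding a frame reduced faults, as is typical.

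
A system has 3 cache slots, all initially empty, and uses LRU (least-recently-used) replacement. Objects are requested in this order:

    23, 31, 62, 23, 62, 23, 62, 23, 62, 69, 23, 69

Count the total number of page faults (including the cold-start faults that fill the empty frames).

23 → miss, frames (23)
31 → miss, frames (23 31)
62 → miss, frames (23 31 62)
23 → hit
62 → hit
23 → hit
62 → hit
23 → hit
62 → hit
69 → miss, evict 31, frames (23 62 69)
23 → hit
69 → hit
Page faults: 4.

4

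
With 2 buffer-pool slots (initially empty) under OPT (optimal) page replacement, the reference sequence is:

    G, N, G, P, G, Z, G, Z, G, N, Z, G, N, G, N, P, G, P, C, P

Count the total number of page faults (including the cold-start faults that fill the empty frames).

G → fault, frames [G]
N → fault, frames [G, N]
G → hit
P → fault, evict N, frames [G, P]
G → hit
Z → fault, evict P, frames [G, Z]
G → hit
Z → hit
G → hit
N → fault, evict G, frames [Z, N]
Z → hit
G → fault, evict Z, frames [N, G]
N → hit
G → hit
N → hit
P → fault, evict N, frames [G, P]
G → hit
P → hit
C → fault, evict G, frames [P, C]
P → hit
Page faults: 8.

8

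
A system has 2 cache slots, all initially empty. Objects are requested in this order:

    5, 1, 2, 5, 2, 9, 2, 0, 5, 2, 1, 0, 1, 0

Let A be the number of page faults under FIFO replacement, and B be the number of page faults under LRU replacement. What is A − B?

1

Under FIFO: F F F F . F F F F F F F . . → 11 faults.
Under LRU: F F F F . F . F F F F F . . → 10 faults.
A − B = 11 − 10 = 1.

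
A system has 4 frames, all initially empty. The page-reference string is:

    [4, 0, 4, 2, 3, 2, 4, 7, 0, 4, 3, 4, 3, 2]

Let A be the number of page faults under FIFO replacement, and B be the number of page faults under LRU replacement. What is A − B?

Under FIFO: F F . F F . . F . F . . . . → 6 faults.
Under LRU: F F . F F . . F F . F . . F → 8 faults.
A − B = 6 − 8 = -2.

-2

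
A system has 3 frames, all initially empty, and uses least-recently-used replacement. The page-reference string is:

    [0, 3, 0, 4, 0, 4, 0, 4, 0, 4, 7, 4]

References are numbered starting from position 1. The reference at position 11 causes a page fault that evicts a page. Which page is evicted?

3

pos 1: 0 → miss, frames [0]
pos 2: 3 → miss, frames [0, 3]
pos 3: 0 → hit
pos 4: 4 → miss, frames [3, 0, 4]
pos 5: 0 → hit
pos 6: 4 → hit
pos 7: 0 → hit
pos 8: 4 → hit
pos 9: 0 → hit
pos 10: 4 → hit
pos 11: 7 → miss, evict 3, frames [0, 4, 7]
At position 11, page 3 is evicted.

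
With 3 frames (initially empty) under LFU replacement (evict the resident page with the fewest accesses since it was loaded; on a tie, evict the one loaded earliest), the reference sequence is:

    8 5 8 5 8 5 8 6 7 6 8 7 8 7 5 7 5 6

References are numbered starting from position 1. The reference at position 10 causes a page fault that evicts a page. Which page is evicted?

7

pos 1: 8 → fault, frames (8)
pos 2: 5 → fault, frames (8 5)
pos 3: 8 → hit
pos 4: 5 → hit
pos 5: 8 → hit
pos 6: 5 → hit
pos 7: 8 → hit
pos 8: 6 → fault, frames (8 5 6)
pos 9: 7 → fault, evict 6, frames (8 5 7)
pos 10: 6 → fault, evict 7, frames (8 5 6)
At position 10, page 7 is evicted.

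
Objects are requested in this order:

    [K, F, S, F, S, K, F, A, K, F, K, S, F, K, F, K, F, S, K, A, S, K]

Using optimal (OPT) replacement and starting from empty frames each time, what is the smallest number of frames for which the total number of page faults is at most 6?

3

f=1: 22 faults
f=2: 11 faults
f=3: 6 faults
f=4: 4 faults
Smallest f with faults ≤ 6 is 3.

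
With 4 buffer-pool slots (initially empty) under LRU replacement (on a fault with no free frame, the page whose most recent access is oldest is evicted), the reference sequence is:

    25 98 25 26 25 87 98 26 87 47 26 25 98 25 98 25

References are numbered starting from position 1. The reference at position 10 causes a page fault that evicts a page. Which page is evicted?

pos 1: 25 -> miss, frames [25]
pos 2: 98 -> miss, frames [25, 98]
pos 3: 25 -> hit
pos 4: 26 -> miss, frames [98, 25, 26]
pos 5: 25 -> hit
pos 6: 87 -> miss, frames [98, 26, 25, 87]
pos 7: 98 -> hit
pos 8: 26 -> hit
pos 9: 87 -> hit
pos 10: 47 -> miss, evict 25, frames [98, 26, 87, 47]
At position 10, page 25 is evicted.

25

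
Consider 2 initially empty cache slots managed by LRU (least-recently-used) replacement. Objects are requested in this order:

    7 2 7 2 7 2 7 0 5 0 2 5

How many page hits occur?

7 -> miss, frames {7}
2 -> miss, frames {7,2}
7 -> hit
2 -> hit
7 -> hit
2 -> hit
7 -> hit
0 -> miss, evict 2, frames {7,0}
5 -> miss, evict 7, frames {0,5}
0 -> hit
2 -> miss, evict 5, frames {0,2}
5 -> miss, evict 0, frames {2,5}
Hits: 6.

6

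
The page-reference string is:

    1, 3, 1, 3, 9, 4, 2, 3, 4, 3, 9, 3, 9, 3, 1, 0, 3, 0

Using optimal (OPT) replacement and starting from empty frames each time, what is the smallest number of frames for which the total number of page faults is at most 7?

f=1: 18 faults
f=2: 9 faults
f=3: 8 faults
f=4: 7 faults
f=5: 6 faults
f=6: 6 faults
Smallest f with faults ≤ 7 is 4.

4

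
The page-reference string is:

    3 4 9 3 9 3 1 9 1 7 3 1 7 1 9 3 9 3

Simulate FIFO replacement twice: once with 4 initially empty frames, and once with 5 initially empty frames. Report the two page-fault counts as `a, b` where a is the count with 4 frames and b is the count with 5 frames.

4 frames: F F F . . . F . . F F . . . . . . . → 6 faults.
5 frames: F F F . . . F . . F . . . . . . . . → 5 faults.
5 < 6: adding a frame reduced faults, as is typical.

6, 5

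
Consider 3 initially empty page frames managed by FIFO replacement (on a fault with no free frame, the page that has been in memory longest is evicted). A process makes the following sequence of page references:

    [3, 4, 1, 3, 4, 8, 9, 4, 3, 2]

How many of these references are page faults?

3 → miss, frames {3}
4 → miss, frames {3,4}
1 → miss, frames {3,4,1}
3 → hit
4 → hit
8 → miss, evict 3, frames {4,1,8}
9 → miss, evict 4, frames {1,8,9}
4 → miss, evict 1, frames {8,9,4}
3 → miss, evict 8, frames {9,4,3}
2 → miss, evict 9, frames {4,3,2}
Page faults: 8.

8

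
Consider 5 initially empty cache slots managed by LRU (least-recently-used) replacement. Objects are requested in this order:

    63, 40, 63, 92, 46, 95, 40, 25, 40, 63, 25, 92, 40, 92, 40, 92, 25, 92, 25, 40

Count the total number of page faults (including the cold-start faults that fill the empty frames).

63: fault, frames (63)
40: fault, frames (63 40)
63: hit
92: fault, frames (40 63 92)
46: fault, frames (40 63 92 46)
95: fault, frames (40 63 92 46 95)
40: hit
25: fault, evict 63, frames (92 46 95 40 25)
40: hit
63: fault, evict 92, frames (46 95 25 40 63)
25: hit
92: fault, evict 46, frames (95 40 63 25 92)
40: hit
92: hit
40: hit
92: hit
25: hit
92: hit
25: hit
40: hit
Page faults: 8.

8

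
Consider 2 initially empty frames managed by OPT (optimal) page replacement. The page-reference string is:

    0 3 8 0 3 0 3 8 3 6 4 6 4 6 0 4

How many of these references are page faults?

0 -> miss, frames {0}
3 -> miss, frames {0,3}
8 -> miss, evict 3, frames {0,8}
0 -> hit
3 -> miss, evict 8, frames {0,3}
0 -> hit
3 -> hit
8 -> miss, evict 0, frames {3,8}
3 -> hit
6 -> miss, evict 8, frames {3,6}
4 -> miss, evict 3, frames {6,4}
6 -> hit
4 -> hit
6 -> hit
0 -> miss, evict 6, frames {4,0}
4 -> hit
Page faults: 8.

8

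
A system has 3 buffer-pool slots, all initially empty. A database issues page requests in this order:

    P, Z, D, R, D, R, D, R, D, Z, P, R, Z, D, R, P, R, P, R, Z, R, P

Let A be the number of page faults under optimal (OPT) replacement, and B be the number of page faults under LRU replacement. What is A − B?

-2

Under OPT: F F F F . . . . . . F . . F . . . . . F . . → 7 faults.
Under LRU: F F F F . . . . . . F F . F . F . . . F . . → 9 faults.
A − B = 7 − 9 = -2.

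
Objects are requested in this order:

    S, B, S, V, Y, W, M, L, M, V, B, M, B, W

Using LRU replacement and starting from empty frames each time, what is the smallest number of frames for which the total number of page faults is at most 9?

f=1: 14 faults
f=2: 11 faults
f=3: 10 faults
f=4: 10 faults
f=5: 8 faults
f=6: 8 faults
f=7: 7 faults
Smallest f with faults ≤ 9 is 5.

5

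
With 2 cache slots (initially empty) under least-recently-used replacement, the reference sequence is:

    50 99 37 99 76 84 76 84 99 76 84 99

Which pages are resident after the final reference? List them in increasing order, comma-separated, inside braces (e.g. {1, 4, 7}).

{84, 99}

50 -> miss, frames (50)
99 -> miss, frames (50 99)
37 -> miss, evict 50, frames (99 37)
99 -> hit
76 -> miss, evict 37, frames (99 76)
84 -> miss, evict 99, frames (76 84)
76 -> hit
84 -> hit
99 -> miss, evict 76, frames (84 99)
76 -> miss, evict 84, frames (99 76)
84 -> miss, evict 99, frames (76 84)
99 -> miss, evict 76, frames (84 99)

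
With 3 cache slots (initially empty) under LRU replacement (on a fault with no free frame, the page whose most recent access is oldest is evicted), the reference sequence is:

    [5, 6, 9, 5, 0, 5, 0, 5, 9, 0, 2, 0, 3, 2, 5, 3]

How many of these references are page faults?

5 → miss, frames (5)
6 → miss, frames (5 6)
9 → miss, frames (5 6 9)
5 → hit
0 → miss, evict 6, frames (9 5 0)
5 → hit
0 → hit
5 → hit
9 → hit
0 → hit
2 → miss, evict 5, frames (9 0 2)
0 → hit
3 → miss, evict 9, frames (2 0 3)
2 → hit
5 → miss, evict 0, frames (3 2 5)
3 → hit
Page faults: 7.

7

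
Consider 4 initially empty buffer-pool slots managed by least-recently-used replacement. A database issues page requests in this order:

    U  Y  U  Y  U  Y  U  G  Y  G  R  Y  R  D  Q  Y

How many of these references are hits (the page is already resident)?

10

U -> miss, frames (U)
Y -> miss, frames (U Y)
U -> hit
Y -> hit
U -> hit
Y -> hit
U -> hit
G -> miss, frames (Y U G)
Y -> hit
G -> hit
R -> miss, frames (U Y G R)
Y -> hit
R -> hit
D -> miss, evict U, frames (G Y R D)
Q -> miss, evict G, frames (Y R D Q)
Y -> hit
Hits: 10.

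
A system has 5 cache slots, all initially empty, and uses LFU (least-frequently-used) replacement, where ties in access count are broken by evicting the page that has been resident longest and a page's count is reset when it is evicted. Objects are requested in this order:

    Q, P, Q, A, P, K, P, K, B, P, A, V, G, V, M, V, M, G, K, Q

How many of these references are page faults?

12

Q: miss, frames [Q]
P: miss, frames [Q, P]
Q: hit
A: miss, frames [Q, P, A]
P: hit
K: miss, frames [Q, P, A, K]
P: hit
K: hit
B: miss, frames [Q, P, A, K, B]
P: hit
A: hit
V: miss, evict B, frames [Q, P, A, K, V]
G: miss, evict V, frames [Q, P, A, K, G]
V: miss, evict G, frames [Q, P, A, K, V]
M: miss, evict V, frames [Q, P, A, K, M]
V: miss, evict M, frames [Q, P, A, K, V]
M: miss, evict V, frames [Q, P, A, K, M]
G: miss, evict M, frames [Q, P, A, K, G]
K: hit
Q: hit
Page faults: 12.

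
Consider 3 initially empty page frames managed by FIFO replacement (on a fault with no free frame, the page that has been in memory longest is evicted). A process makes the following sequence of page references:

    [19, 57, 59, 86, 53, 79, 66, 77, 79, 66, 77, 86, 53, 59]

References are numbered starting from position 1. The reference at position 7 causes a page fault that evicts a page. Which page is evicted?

pos 1: 19 -> miss, frames {19}
pos 2: 57 -> miss, frames {19,57}
pos 3: 59 -> miss, frames {19,57,59}
pos 4: 86 -> miss, evict 19, frames {57,59,86}
pos 5: 53 -> miss, evict 57, frames {59,86,53}
pos 6: 79 -> miss, evict 59, frames {86,53,79}
pos 7: 66 -> miss, evict 86, frames {53,79,66}
At position 7, page 86 is evicted.

86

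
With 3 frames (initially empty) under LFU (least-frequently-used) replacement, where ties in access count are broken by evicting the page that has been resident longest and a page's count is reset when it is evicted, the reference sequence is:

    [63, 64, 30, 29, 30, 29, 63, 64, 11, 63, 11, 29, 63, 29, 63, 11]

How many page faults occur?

63: miss, frames (63)
64: miss, frames (63 64)
30: miss, frames (63 64 30)
29: miss, evict 63, frames (64 30 29)
30: hit
29: hit
63: miss, evict 64, frames (30 29 63)
64: miss, evict 63, frames (30 29 64)
11: miss, evict 64, frames (30 29 11)
63: miss, evict 11, frames (30 29 63)
11: miss, evict 63, frames (30 29 11)
29: hit
63: miss, evict 11, frames (30 29 63)
29: hit
63: hit
11: miss, evict 30, frames (29 63 11)
Page faults: 11.

11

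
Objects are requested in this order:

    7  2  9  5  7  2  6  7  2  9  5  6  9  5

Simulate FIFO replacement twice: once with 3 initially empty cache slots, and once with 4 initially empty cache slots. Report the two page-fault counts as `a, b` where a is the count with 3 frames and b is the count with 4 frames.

9, 10

3 frames: F F F F F F F . . F F . . . → 9 faults.
4 frames: F F F F . . F F F F F F . . → 10 faults.
10 > 9: adding a frame increased faults — Belady's anomaly.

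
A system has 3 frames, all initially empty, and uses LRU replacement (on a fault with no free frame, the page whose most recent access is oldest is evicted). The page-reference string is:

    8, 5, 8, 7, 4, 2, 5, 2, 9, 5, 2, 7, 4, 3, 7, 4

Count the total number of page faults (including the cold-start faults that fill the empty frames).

10

8: fault, frames [8]
5: fault, frames [8, 5]
8: hit
7: fault, frames [5, 8, 7]
4: fault, evict 5, frames [8, 7, 4]
2: fault, evict 8, frames [7, 4, 2]
5: fault, evict 7, frames [4, 2, 5]
2: hit
9: fault, evict 4, frames [5, 2, 9]
5: hit
2: hit
7: fault, evict 9, frames [5, 2, 7]
4: fault, evict 5, frames [2, 7, 4]
3: fault, evict 2, frames [7, 4, 3]
7: hit
4: hit
Page faults: 10.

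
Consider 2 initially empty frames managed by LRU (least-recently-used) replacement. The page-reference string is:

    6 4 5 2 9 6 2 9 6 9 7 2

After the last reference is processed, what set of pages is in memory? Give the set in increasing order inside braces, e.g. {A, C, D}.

6 -> fault, frames (6)
4 -> fault, frames (6 4)
5 -> fault, evict 6, frames (4 5)
2 -> fault, evict 4, frames (5 2)
9 -> fault, evict 5, frames (2 9)
6 -> fault, evict 2, frames (9 6)
2 -> fault, evict 9, frames (6 2)
9 -> fault, evict 6, frames (2 9)
6 -> fault, evict 2, frames (9 6)
9 -> hit
7 -> fault, evict 6, frames (9 7)
2 -> fault, evict 9, frames (7 2)

{2, 7}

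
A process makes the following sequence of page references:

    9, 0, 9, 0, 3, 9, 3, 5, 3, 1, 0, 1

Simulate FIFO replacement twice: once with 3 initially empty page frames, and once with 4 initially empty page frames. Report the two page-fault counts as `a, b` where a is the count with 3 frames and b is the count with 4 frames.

3 frames: F F . . F . . F . F F . → 6 faults.
4 frames: F F . . F . . F . F . . → 5 faults.
5 < 6: adding a frame reduced faults, as is typical.

6, 5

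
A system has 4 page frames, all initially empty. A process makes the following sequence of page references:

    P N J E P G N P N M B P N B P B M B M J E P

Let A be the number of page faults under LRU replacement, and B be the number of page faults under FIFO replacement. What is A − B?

-1

Under LRU: F F F F . F F . . F F . . . . . . . . F F F → 11 faults.
Under FIFO: F F F F . F . F F F F . . . . . . . . F F F → 12 faults.
A − B = 11 − 12 = -1.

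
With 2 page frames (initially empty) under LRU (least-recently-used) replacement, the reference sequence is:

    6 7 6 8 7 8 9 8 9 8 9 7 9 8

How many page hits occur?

7

6 → miss, frames [6]
7 → miss, frames [6, 7]
6 → hit
8 → miss, evict 7, frames [6, 8]
7 → miss, evict 6, frames [8, 7]
8 → hit
9 → miss, evict 7, frames [8, 9]
8 → hit
9 → hit
8 → hit
9 → hit
7 → miss, evict 8, frames [9, 7]
9 → hit
8 → miss, evict 7, frames [9, 8]
Hits: 7.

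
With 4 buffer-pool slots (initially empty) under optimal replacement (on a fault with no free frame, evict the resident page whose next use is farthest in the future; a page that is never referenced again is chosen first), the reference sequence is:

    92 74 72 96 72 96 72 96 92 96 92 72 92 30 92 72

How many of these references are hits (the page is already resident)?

92: fault, frames {92}
74: fault, frames {92,74}
72: fault, frames {92,74,72}
96: fault, frames {92,74,72,96}
72: hit
96: hit
72: hit
96: hit
92: hit
96: hit
92: hit
72: hit
92: hit
30: fault, evict 96, frames {92,74,72,30}
92: hit
72: hit
Hits: 11.

11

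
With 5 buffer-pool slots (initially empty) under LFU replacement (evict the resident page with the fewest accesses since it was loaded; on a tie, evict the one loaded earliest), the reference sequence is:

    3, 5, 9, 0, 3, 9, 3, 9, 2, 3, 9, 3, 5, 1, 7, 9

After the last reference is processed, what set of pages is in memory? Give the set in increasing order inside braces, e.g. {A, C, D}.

3 -> miss, frames (3)
5 -> miss, frames (3 5)
9 -> miss, frames (3 5 9)
0 -> miss, frames (3 5 9 0)
3 -> hit
9 -> hit
3 -> hit
9 -> hit
2 -> miss, frames (3 5 9 0 2)
3 -> hit
9 -> hit
3 -> hit
5 -> hit
1 -> miss, evict 0, frames (3 5 9 2 1)
7 -> miss, evict 2, frames (3 5 9 1 7)
9 -> hit

{1, 3, 5, 7, 9}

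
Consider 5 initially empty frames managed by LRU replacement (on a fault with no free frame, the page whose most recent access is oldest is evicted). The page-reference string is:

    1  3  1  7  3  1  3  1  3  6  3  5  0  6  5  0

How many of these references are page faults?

1 -> fault, frames [1]
3 -> fault, frames [1, 3]
1 -> hit
7 -> fault, frames [3, 1, 7]
3 -> hit
1 -> hit
3 -> hit
1 -> hit
3 -> hit
6 -> fault, frames [7, 1, 3, 6]
3 -> hit
5 -> fault, frames [7, 1, 6, 3, 5]
0 -> fault, evict 7, frames [1, 6, 3, 5, 0]
6 -> hit
5 -> hit
0 -> hit
Page faults: 6.

6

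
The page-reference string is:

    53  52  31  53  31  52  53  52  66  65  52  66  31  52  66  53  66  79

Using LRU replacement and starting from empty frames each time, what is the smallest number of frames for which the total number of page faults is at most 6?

f=1: 18 faults
f=2: 15 faults
f=3: 8 faults
f=4: 8 faults
f=5: 6 faults
f=6: 6 faults
Smallest f with faults ≤ 6 is 5.

5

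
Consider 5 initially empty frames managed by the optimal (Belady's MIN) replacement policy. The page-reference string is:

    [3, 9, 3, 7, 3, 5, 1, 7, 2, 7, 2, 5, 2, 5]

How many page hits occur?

8

3: fault, frames (3)
9: fault, frames (3 9)
3: hit
7: fault, frames (3 9 7)
3: hit
5: fault, frames (3 9 7 5)
1: fault, frames (3 9 7 5 1)
7: hit
2: fault, evict 1, frames (3 9 7 5 2)
7: hit
2: hit
5: hit
2: hit
5: hit
Hits: 8.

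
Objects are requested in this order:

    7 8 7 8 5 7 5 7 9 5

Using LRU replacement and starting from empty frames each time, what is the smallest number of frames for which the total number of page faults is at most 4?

f=1: 10 faults
f=2: 6 faults
f=3: 4 faults
f=4: 4 faults
Smallest f with faults ≤ 4 is 3.

3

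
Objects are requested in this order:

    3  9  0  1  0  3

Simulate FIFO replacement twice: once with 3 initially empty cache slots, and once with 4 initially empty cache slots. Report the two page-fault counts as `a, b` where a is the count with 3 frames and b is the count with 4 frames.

3 frames: F F F F . F → 5 faults.
4 frames: F F F F . . → 4 faults.
4 < 5: adding a frame reduced faults, as is typical.

5, 4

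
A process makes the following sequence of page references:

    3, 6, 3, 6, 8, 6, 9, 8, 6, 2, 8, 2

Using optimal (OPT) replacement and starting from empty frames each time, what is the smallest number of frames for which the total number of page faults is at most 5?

3

f=1: 12 faults
f=2: 6 faults
f=3: 5 faults
f=4: 5 faults
f=5: 5 faults
Smallest f with faults ≤ 5 is 3.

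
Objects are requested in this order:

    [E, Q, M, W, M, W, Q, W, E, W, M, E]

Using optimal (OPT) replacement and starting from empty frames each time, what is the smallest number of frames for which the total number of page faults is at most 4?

4

f=1: 12 faults
f=2: 7 faults
f=3: 5 faults
f=4: 4 faults
Smallest f with faults ≤ 4 is 4.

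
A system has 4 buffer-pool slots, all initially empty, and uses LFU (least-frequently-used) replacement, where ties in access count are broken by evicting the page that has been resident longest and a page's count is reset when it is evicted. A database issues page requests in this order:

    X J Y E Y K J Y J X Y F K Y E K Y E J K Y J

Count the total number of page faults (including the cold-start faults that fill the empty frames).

X: miss, frames [X]
J: miss, frames [X, J]
Y: miss, frames [X, J, Y]
E: miss, frames [X, J, Y, E]
Y: hit
K: miss, evict X, frames [J, Y, E, K]
J: hit
Y: hit
J: hit
X: miss, evict E, frames [J, Y, K, X]
Y: hit
F: miss, evict K, frames [J, Y, X, F]
K: miss, evict X, frames [J, Y, F, K]
Y: hit
E: miss, evict F, frames [J, Y, K, E]
K: hit
Y: hit
E: hit
J: hit
K: hit
Y: hit
J: hit
Page faults: 9.

9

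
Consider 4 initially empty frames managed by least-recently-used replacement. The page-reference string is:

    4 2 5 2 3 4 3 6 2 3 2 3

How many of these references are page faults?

5

4: fault, frames (4)
2: fault, frames (4 2)
5: fault, frames (4 2 5)
2: hit
3: fault, frames (4 5 2 3)
4: hit
3: hit
6: fault, evict 5, frames (2 4 3 6)
2: hit
3: hit
2: hit
3: hit
Page faults: 5.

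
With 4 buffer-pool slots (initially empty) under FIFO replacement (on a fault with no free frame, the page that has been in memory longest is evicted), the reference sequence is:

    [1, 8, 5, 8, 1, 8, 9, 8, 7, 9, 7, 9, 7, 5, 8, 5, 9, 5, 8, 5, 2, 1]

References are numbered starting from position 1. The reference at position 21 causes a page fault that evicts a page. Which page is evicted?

pos 1: 1 -> fault, frames (1)
pos 2: 8 -> fault, frames (1 8)
pos 3: 5 -> fault, frames (1 8 5)
pos 4: 8 -> hit
pos 5: 1 -> hit
pos 6: 8 -> hit
pos 7: 9 -> fault, frames (1 8 5 9)
pos 8: 8 -> hit
pos 9: 7 -> fault, evict 1, frames (8 5 9 7)
pos 10: 9 -> hit
pos 11: 7 -> hit
pos 12: 9 -> hit
pos 13: 7 -> hit
pos 14: 5 -> hit
pos 15: 8 -> hit
pos 16: 5 -> hit
pos 17: 9 -> hit
pos 18: 5 -> hit
pos 19: 8 -> hit
pos 20: 5 -> hit
pos 21: 2 -> fault, evict 8, frames (5 9 7 2)
At position 21, page 8 is evicted.

8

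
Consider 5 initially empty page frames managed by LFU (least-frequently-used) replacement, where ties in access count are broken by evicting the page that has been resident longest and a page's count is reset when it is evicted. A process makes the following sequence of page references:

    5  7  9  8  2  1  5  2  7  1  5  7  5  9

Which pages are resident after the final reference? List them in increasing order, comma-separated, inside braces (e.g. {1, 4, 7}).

{1, 2, 5, 7, 9}

5 → miss, frames [5]
7 → miss, frames [5, 7]
9 → miss, frames [5, 7, 9]
8 → miss, frames [5, 7, 9, 8]
2 → miss, frames [5, 7, 9, 8, 2]
1 → miss, evict 5, frames [7, 9, 8, 2, 1]
5 → miss, evict 7, frames [9, 8, 2, 1, 5]
2 → hit
7 → miss, evict 9, frames [8, 2, 1, 5, 7]
1 → hit
5 → hit
7 → hit
5 → hit
9 → miss, evict 8, frames [2, 1, 5, 7, 9]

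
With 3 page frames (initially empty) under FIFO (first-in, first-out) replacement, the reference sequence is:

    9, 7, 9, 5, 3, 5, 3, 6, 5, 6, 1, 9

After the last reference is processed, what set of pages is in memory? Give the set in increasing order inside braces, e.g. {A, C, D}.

9 → miss, frames [9]
7 → miss, frames [9, 7]
9 → hit
5 → miss, frames [9, 7, 5]
3 → miss, evict 9, frames [7, 5, 3]
5 → hit
3 → hit
6 → miss, evict 7, frames [5, 3, 6]
5 → hit
6 → hit
1 → miss, evict 5, frames [3, 6, 1]
9 → miss, evict 3, frames [6, 1, 9]

{1, 6, 9}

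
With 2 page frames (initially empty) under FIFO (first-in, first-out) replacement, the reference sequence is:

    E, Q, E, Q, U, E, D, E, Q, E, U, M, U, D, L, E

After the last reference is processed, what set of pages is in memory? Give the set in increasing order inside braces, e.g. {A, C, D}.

E → miss, frames [E]
Q → miss, frames [E, Q]
E → hit
Q → hit
U → miss, evict E, frames [Q, U]
E → miss, evict Q, frames [U, E]
D → miss, evict U, frames [E, D]
E → hit
Q → miss, evict E, frames [D, Q]
E → miss, evict D, frames [Q, E]
U → miss, evict Q, frames [E, U]
M → miss, evict E, frames [U, M]
U → hit
D → miss, evict U, frames [M, D]
L → miss, evict M, frames [D, L]
E → miss, evict D, frames [L, E]

{E, L}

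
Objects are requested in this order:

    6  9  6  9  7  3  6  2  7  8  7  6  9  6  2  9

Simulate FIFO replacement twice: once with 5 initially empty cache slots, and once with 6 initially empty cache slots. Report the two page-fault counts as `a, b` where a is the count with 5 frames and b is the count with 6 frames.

8, 6

5 frames: F F . . F F . F . F . F F . . . → 8 faults.
6 frames: F F . . F F . F . F . . . . . . → 6 faults.
6 < 8: adding a frame reduced faults, as is typical.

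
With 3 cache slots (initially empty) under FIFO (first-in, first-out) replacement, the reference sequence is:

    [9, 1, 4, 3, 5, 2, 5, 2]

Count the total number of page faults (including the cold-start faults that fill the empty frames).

6

9: fault, frames (9)
1: fault, frames (9 1)
4: fault, frames (9 1 4)
3: fault, evict 9, frames (1 4 3)
5: fault, evict 1, frames (4 3 5)
2: fault, evict 4, frames (3 5 2)
5: hit
2: hit
Page faults: 6.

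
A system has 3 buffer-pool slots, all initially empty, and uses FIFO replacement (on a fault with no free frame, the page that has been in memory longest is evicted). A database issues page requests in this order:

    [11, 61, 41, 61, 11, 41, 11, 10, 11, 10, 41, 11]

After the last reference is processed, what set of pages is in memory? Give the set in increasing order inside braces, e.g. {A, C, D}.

{10, 11, 41}

11: fault, frames (11)
61: fault, frames (11 61)
41: fault, frames (11 61 41)
61: hit
11: hit
41: hit
11: hit
10: fault, evict 11, frames (61 41 10)
11: fault, evict 61, frames (41 10 11)
10: hit
41: hit
11: hit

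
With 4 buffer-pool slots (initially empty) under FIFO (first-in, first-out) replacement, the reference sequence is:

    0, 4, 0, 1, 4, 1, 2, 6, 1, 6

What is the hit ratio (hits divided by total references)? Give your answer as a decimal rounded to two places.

0 → miss, frames {0}
4 → miss, frames {0,4}
0 → hit
1 → miss, frames {0,4,1}
4 → hit
1 → hit
2 → miss, frames {0,4,1,2}
6 → miss, evict 0, frames {4,1,2,6}
1 → hit
6 → hit
Hits: 5 of 10 references → 5/10 = 0.5000.

0.50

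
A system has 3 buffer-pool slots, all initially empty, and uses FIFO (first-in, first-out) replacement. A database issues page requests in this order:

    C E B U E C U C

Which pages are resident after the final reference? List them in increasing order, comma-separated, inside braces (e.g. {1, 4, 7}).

C -> miss, frames [C]
E -> miss, frames [C, E]
B -> miss, frames [C, E, B]
U -> miss, evict C, frames [E, B, U]
E -> hit
C -> miss, evict E, frames [B, U, C]
U -> hit
C -> hit

{B, C, U}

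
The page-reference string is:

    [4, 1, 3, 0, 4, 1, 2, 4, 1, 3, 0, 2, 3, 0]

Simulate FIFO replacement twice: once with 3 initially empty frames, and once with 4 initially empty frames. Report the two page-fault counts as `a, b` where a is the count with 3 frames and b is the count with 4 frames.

9, 10

3 frames: F F F F F F F . . F F . . . → 9 faults.
4 frames: F F F F . . F F F F F F . . → 10 faults.
10 > 9: adding a frame increased faults — Belady's anomaly.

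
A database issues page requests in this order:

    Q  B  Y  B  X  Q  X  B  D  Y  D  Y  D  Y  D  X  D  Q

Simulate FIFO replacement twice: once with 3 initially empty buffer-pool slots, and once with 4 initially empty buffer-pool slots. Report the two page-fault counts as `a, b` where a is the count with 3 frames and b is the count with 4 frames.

10, 6

3 frames: F F F . F F . F F F . . . . . F . F → 10 faults.
4 frames: F F F . F . . . F . . . . . . . . F → 6 faults.
6 < 10: adding a frame reduced faults, as is typical.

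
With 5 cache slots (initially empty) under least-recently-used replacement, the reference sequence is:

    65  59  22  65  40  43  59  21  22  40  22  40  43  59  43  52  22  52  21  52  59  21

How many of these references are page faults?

9

65 -> miss, frames [65]
59 -> miss, frames [65, 59]
22 -> miss, frames [65, 59, 22]
65 -> hit
40 -> miss, frames [59, 22, 65, 40]
43 -> miss, frames [59, 22, 65, 40, 43]
59 -> hit
21 -> miss, evict 22, frames [65, 40, 43, 59, 21]
22 -> miss, evict 65, frames [40, 43, 59, 21, 22]
40 -> hit
22 -> hit
40 -> hit
43 -> hit
59 -> hit
43 -> hit
52 -> miss, evict 21, frames [22, 40, 59, 43, 52]
22 -> hit
52 -> hit
21 -> miss, evict 40, frames [59, 43, 22, 52, 21]
52 -> hit
59 -> hit
21 -> hit
Page faults: 9.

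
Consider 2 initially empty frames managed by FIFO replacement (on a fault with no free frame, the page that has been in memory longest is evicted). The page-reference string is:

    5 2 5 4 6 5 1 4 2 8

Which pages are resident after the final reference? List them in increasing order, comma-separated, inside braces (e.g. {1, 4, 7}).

5 → fault, frames [5]
2 → fault, frames [5, 2]
5 → hit
4 → fault, evict 5, frames [2, 4]
6 → fault, evict 2, frames [4, 6]
5 → fault, evict 4, frames [6, 5]
1 → fault, evict 6, frames [5, 1]
4 → fault, evict 5, frames [1, 4]
2 → fault, evict 1, frames [4, 2]
8 → fault, evict 4, frames [2, 8]

{2, 8}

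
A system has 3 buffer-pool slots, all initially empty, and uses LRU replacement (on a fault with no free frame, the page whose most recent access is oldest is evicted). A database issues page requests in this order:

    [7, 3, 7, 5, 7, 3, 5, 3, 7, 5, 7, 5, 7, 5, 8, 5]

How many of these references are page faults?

7 -> miss, frames {7}
3 -> miss, frames {7,3}
7 -> hit
5 -> miss, frames {3,7,5}
7 -> hit
3 -> hit
5 -> hit
3 -> hit
7 -> hit
5 -> hit
7 -> hit
5 -> hit
7 -> hit
5 -> hit
8 -> miss, evict 3, frames {7,5,8}
5 -> hit
Page faults: 4.

4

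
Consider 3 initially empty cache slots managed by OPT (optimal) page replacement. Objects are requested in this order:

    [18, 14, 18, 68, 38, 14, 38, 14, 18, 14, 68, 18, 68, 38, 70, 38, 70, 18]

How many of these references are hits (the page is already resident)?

12

18: fault, frames [18]
14: fault, frames [18, 14]
18: hit
68: fault, frames [18, 14, 68]
38: fault, evict 68, frames [18, 14, 38]
14: hit
38: hit
14: hit
18: hit
14: hit
68: fault, evict 14, frames [18, 38, 68]
18: hit
68: hit
38: hit
70: fault, evict 68, frames [18, 38, 70]
38: hit
70: hit
18: hit
Hits: 12.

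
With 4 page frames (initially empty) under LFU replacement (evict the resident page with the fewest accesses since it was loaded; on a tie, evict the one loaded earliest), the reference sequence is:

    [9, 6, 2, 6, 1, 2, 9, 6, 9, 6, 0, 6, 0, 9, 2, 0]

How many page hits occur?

11

9: fault, frames [9]
6: fault, frames [9, 6]
2: fault, frames [9, 6, 2]
6: hit
1: fault, frames [9, 6, 2, 1]
2: hit
9: hit
6: hit
9: hit
6: hit
0: fault, evict 1, frames [9, 6, 2, 0]
6: hit
0: hit
9: hit
2: hit
0: hit
Hits: 11.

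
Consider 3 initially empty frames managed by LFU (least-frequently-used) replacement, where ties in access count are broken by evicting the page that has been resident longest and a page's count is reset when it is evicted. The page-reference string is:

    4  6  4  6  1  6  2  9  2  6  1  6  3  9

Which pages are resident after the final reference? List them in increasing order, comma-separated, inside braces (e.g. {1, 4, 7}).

{4, 6, 9}

4 -> miss, frames {4}
6 -> miss, frames {4,6}
4 -> hit
6 -> hit
1 -> miss, frames {4,6,1}
6 -> hit
2 -> miss, evict 1, frames {4,6,2}
9 -> miss, evict 2, frames {4,6,9}
2 -> miss, evict 9, frames {4,6,2}
6 -> hit
1 -> miss, evict 2, frames {4,6,1}
6 -> hit
3 -> miss, evict 1, frames {4,6,3}
9 -> miss, evict 3, frames {4,6,9}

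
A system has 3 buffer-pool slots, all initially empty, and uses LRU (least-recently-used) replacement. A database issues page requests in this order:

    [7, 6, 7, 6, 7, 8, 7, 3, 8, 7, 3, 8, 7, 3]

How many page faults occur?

7 → fault, frames {7}
6 → fault, frames {7,6}
7 → hit
6 → hit
7 → hit
8 → fault, frames {6,7,8}
7 → hit
3 → fault, evict 6, frames {8,7,3}
8 → hit
7 → hit
3 → hit
8 → hit
7 → hit
3 → hit
Page faults: 4.

4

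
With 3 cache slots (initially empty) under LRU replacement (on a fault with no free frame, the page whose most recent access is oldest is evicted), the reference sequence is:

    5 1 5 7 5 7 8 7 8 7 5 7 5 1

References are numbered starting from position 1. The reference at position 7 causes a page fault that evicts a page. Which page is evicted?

pos 1: 5 → miss, frames [5]
pos 2: 1 → miss, frames [5, 1]
pos 3: 5 → hit
pos 4: 7 → miss, frames [1, 5, 7]
pos 5: 5 → hit
pos 6: 7 → hit
pos 7: 8 → miss, evict 1, frames [5, 7, 8]
At position 7, page 1 is evicted.

1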